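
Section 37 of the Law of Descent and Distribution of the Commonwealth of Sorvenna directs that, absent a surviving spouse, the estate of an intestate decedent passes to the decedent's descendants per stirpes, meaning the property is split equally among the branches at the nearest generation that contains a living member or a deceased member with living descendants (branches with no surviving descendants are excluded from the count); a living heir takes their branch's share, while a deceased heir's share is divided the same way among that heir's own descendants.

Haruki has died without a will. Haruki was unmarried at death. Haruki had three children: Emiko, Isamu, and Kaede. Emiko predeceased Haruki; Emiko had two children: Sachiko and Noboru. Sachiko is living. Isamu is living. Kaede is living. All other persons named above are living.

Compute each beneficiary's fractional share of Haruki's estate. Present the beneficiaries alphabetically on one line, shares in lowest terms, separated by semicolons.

Isamu 1/3; Kaede 1/3; Noboru 1/6; Sachiko 1/6

There is no surviving spouse, so the entire estate passes to Haruki's descendants per stirpes.
The estate is divided into 3 equal shares of 1/3 among Emiko, Isamu, Kaede.
Emiko predeceased; the 1/3 allotted to Emiko's branch passes to Emiko's issue by representation.
The 1/3 is divided into 2 equal shares of 1/6 among Sachiko, Noboru.
Sachiko is living and takes 1/6.
Noboru is living and takes 1/6.
Isamu is living and takes 1/3.
Kaede is living and takes 1/3.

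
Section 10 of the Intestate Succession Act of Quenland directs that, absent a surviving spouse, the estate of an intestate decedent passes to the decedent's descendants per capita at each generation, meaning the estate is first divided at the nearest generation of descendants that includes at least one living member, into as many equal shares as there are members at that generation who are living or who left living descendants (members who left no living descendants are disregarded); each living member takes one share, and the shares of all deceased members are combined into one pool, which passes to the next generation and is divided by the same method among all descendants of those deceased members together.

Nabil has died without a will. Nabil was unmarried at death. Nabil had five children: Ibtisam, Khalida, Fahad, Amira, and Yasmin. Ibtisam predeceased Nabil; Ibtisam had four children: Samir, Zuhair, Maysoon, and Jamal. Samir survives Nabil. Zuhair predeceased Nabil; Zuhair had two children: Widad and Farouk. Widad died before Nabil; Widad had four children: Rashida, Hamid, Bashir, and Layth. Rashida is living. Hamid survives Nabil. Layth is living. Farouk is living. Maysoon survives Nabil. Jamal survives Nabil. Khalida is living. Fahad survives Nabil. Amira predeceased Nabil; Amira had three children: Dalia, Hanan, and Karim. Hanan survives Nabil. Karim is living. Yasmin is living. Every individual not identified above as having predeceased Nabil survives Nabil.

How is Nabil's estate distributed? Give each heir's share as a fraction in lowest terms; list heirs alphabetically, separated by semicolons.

There is no surviving spouse, so the entire estate passes to Nabil's descendants per capita at each generation.
At generation 1 (Ibtisam, Khalida, Fahad, Amira, Yasmin) there are 5 shares of (1)/5 = 1/5 each.
Living: Khalida, Fahad, and Yasmin — each takes 1/5.
Deceased: Ibtisam and Amira. Their combined 2/5 is pooled and carried to generation 2.
At generation 2 (Samir, Zuhair, Maysoon, Jamal, Dalia, Hanan, Karim) there are 7 shares of (2/5)/7 = 2/35 each.
Living: Samir, Maysoon, Jamal, Dalia, Hanan, and Karim — each takes 2/35.
Deceased: Zuhair. That 2/35 share is carried to generation 3.
At generation 3 (Widad, Farouk) there are 2 shares of (2/35)/2 = 1/35 each.
Living: Farouk — each takes 1/35.
Deceased: Widad. That 1/35 share is carried to generation 4.
At generation 4 (Rashida, Hamid, Bashir, Layth) there are 4 shares of (1/35)/4 = 1/140 each.
Living: Rashida, Hamid, Bashir, and Layth — each takes 1/140.

Bashir 1/140; Dalia 2/35; Fahad 1/5; Farouk 1/35; Hamid 1/140; Hanan 2/35; Jamal 2/35; Karim 2/35; Khalida 1/5; Layth 1/140; Maysoon 2/35; Rashida 1/140; Samir 2/35; Yasmin 1/5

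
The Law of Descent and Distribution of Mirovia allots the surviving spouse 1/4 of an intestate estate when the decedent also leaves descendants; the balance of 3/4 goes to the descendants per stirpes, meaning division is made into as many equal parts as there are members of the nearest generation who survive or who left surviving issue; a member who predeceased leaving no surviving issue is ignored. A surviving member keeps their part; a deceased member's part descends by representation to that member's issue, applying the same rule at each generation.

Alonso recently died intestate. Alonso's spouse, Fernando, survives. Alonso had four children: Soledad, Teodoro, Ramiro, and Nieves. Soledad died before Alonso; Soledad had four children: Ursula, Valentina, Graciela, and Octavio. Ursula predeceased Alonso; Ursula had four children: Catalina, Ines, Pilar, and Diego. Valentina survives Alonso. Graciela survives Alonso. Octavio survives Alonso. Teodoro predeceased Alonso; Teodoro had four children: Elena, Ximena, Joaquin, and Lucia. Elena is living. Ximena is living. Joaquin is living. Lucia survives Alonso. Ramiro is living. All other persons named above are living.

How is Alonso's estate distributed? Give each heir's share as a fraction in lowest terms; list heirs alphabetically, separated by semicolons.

Catalina 3/256; Diego 3/256; Elena 3/64; Fernando 1/4; Graciela 3/64; Ines 3/256; Joaquin 3/64; Lucia 3/64; Nieves 3/16; Octavio 3/64; Pilar 3/256; Ramiro 3/16; Valentina 3/64; Ximena 3/64

Fernando, as surviving spouse, takes 1/4.
The remaining 3/4 passes to Alonso's descendants per stirpes.
The 3/4 is divided into 4 equal shares of 3/16 among Soledad, Teodoro, Ramiro, Nieves.
Soledad predeceased; the 3/16 allotted to Soledad's branch passes to Soledad's issue by representation.
The 3/16 is divided into 4 equal shares of 3/64 among Ursula, Valentina, Graciela, Octavio.
Ursula predeceased; the 3/64 allotted to Ursula's branch passes to Ursula's issue by representation.
The 3/64 is divided into 4 equal shares of 3/256 among Catalina, Ines, Pilar, Diego.
Catalina is living and takes 3/256.
Ines is living and takes 3/256.
Pilar is living and takes 3/256.
Diego is living and takes 3/256.
Valentina is living and takes 3/64.
Graciela is living and takes 3/64.
Octavio is living and takes 3/64.
Teodoro predeceased; the 3/16 allotted to Teodoro's branch passes to Teodoro's issue by representation.
The 3/16 is divided into 4 equal shares of 3/64 among Elena, Ximena, Joaquin, Lucia.
Elena is living and takes 3/64.
Ximena is living and takes 3/64.
Joaquin is living and takes 3/64.
Lucia is living and takes 3/64.
Ramiro is living and takes 3/16.
Nieves is living and takes 3/16.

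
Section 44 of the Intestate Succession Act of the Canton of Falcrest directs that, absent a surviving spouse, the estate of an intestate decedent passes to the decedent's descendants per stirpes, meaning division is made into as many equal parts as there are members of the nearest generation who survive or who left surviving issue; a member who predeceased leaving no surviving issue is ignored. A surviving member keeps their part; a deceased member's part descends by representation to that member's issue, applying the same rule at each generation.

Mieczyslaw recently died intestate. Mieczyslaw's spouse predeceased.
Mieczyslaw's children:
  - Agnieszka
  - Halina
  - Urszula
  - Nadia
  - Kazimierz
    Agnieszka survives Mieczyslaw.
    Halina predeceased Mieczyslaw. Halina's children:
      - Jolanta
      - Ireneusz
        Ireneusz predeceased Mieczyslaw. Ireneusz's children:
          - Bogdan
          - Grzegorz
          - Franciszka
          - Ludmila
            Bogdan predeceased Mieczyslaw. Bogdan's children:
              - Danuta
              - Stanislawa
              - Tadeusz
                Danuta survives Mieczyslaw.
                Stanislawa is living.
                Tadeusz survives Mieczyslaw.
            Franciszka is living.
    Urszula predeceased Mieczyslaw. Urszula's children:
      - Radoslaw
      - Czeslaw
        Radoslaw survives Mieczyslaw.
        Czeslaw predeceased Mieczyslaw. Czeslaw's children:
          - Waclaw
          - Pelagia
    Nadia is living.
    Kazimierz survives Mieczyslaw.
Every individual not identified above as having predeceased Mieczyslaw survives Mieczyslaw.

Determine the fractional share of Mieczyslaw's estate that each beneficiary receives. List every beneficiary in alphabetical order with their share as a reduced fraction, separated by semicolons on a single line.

There is no surviving spouse, so the entire estate passes to Mieczyslaw's descendants per stirpes.
The estate is divided into 5 equal shares of 1/5 among Agnieszka, Halina, Urszula, Nadia, Kazimierz.
Agnieszka is living and takes 1/5.
Halina predeceased; the 1/5 allotted to Halina's branch passes to Halina's issue by representation.
The 1/5 is divided into 2 equal shares of 1/10 among Jolanta, Ireneusz.
Jolanta is living and takes 1/10.
Ireneusz predeceased; the 1/10 allotted to Ireneusz's branch passes to Ireneusz's issue by representation.
The 1/10 is divided into 4 equal shares of 1/40 among Bogdan, Grzegorz, Franciszka, Ludmila.
Bogdan predeceased; the 1/40 allotted to Bogdan's branch passes to Bogdan's issue by representation.
The 1/40 is divided into 3 equal shares of 1/120 among Danuta, Stanislawa, Tadeusz.
Danuta is living and takes 1/120.
Stanislawa is living and takes 1/120.
Tadeusz is living and takes 1/120.
Grzegorz is living and takes 1/40.
Franciszka is living and takes 1/40.
Ludmila is living and takes 1/40.
Urszula predeceased; the 1/5 allotted to Urszula's branch passes to Urszula's issue by representation.
The 1/5 is divided into 2 equal shares of 1/10 among Radoslaw, Czeslaw.
Radoslaw is living and takes 1/10.
Czeslaw predeceased; the 1/10 allotted to Czeslaw's branch passes to Czeslaw's issue by representation.
The 1/10 is divided into 2 equal shares of 1/20 among Waclaw, Pelagia.
Waclaw is living and takes 1/20.
Pelagia is living and takes 1/20.
Nadia is living and takes 1/5.
Kazimierz is living and takes 1/5.

Agnieszka 1/5; Danuta 1/120; Franciszka 1/40; Grzegorz 1/40; Jolanta 1/10; Kazimierz 1/5; Ludmila 1/40; Nadia 1/5; Pelagia 1/20; Radoslaw 1/10; Stanislawa 1/120; Tadeusz 1/120; Waclaw 1/20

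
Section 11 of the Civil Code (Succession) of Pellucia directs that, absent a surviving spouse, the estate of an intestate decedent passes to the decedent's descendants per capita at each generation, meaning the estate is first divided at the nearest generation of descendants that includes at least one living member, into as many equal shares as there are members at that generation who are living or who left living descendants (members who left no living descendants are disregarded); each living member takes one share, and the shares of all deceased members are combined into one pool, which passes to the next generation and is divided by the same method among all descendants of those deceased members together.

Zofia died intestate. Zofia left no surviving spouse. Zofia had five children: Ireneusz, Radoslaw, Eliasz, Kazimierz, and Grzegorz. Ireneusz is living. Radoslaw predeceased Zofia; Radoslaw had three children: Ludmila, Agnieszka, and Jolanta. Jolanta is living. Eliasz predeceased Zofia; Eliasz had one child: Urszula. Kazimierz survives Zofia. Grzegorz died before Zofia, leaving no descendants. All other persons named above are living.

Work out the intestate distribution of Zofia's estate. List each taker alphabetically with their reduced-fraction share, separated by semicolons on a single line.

Agnieszka 1/8; Ireneusz 1/4; Jolanta 1/8; Kazimierz 1/4; Ludmila 1/8; Urszula 1/8

There is no surviving spouse, so the entire estate passes to Zofia's descendants per capita at each generation.
At generation 1 (Ireneusz, Radoslaw, Eliasz, Kazimierz) there are 4 shares of (1)/4 = 1/4 each.
Living: Ireneusz and Kazimierz — each takes 1/4.
Deceased: Radoslaw and Eliasz. Their combined 1/2 is pooled and carried to generation 2.
At generation 2 (Ludmila, Agnieszka, Jolanta, Urszula) there are 4 shares of (1/2)/4 = 1/8 each.
Living: Ludmila, Agnieszka, Jolanta, and Urszula — each takes 1/8.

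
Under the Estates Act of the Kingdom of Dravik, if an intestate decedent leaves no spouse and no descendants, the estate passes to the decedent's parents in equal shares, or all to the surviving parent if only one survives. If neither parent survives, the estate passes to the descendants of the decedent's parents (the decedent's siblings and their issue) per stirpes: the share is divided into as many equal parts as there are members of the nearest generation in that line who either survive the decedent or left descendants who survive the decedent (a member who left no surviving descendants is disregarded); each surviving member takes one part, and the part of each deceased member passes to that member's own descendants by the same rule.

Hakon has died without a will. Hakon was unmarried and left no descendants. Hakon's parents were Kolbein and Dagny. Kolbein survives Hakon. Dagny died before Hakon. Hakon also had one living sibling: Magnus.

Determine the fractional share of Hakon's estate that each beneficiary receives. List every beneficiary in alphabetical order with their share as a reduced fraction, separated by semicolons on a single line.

Only one parent, Kolbein, survives, so Kolbein takes the entire estate. The siblings take nothing because a surviving parent has priority.

Kolbein 1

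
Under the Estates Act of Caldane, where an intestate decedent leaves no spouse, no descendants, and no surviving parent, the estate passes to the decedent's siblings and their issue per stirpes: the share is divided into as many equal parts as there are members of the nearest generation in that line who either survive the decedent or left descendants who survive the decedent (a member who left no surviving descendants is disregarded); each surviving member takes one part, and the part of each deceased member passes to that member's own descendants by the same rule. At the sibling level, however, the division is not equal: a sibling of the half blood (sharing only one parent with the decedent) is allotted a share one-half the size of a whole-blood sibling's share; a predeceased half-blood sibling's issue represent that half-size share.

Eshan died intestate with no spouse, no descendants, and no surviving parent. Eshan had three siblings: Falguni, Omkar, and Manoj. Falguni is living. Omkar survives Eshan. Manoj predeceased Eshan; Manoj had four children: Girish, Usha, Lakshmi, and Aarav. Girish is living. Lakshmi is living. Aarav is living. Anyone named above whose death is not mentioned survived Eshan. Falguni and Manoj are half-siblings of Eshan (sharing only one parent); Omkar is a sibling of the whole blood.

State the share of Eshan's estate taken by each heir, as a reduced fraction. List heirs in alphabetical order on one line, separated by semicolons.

Aarav 1/16; Falguni 1/4; Girish 1/16; Lakshmi 1/16; Omkar 1/2; Usha 1/16

No spouse, descendants, or parent survives, so the estate passes to Eshan's siblings per stirpes.
Half-blood siblings count for one-half the weight of whole-blood siblings at the initial division.
Dividing 1 in proportion to weights (total weight 2): Falguni (weight 1/2) → 1/4; Omkar (weight 1) → 1/2; Manoj (weight 1/2) → 1/4.
Falguni is living and takes 1/4.
Omkar is living and takes 1/2.
Manoj predeceased; the 1/4 allotted to Manoj's branch passes to Manoj's issue by representation.
The 1/4 is divided into 4 equal shares of 1/16 among Girish, Usha, Lakshmi, Aarav.
Girish is living and takes 1/16.
Usha is living and takes 1/16.
Lakshmi is living and takes 1/16.
Aarav is living and takes 1/16.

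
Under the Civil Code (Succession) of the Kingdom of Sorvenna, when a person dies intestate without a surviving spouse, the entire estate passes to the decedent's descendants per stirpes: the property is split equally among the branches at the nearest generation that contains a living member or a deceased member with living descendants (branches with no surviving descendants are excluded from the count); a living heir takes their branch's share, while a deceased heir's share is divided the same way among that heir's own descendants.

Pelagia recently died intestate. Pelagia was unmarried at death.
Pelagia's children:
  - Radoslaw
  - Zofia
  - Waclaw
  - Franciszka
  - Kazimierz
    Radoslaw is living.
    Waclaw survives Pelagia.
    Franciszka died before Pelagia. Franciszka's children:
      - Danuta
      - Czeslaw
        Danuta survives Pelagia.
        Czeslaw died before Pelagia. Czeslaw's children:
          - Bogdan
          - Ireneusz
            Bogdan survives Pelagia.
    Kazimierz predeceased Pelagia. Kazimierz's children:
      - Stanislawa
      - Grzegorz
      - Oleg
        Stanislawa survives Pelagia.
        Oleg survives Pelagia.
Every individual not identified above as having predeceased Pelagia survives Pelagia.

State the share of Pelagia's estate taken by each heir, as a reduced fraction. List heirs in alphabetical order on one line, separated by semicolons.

Bogdan 1/20; Danuta 1/10; Grzegorz 1/15; Ireneusz 1/20; Oleg 1/15; Radoslaw 1/5; Stanislawa 1/15; Waclaw 1/5; Zofia 1/5

There is no surviving spouse, so the entire estate passes to Pelagia's descendants per stirpes.
The estate is divided into 5 equal shares of 1/5 among Radoslaw, Zofia, Waclaw, Franciszka, Kazimierz.
Radoslaw is living and takes 1/5.
Zofia is living and takes 1/5.
Waclaw is living and takes 1/5.
Franciszka predeceased; the 1/5 allotted to Franciszka's branch passes to Franciszka's issue by representation.
The 1/5 is divided into 2 equal shares of 1/10 among Danuta, Czeslaw.
Danuta is living and takes 1/10.
Czeslaw predeceased; the 1/10 allotted to Czeslaw's branch passes to Czeslaw's issue by representation.
The 1/10 is divided into 2 equal shares of 1/20 among Bogdan, Ireneusz.
Bogdan is living and takes 1/20.
Ireneusz is living and takes 1/20.
Kazimierz predeceased; the 1/5 allotted to Kazimierz's branch passes to Kazimierz's issue by representation.
The 1/5 is divided into 3 equal shares of 1/15 among Stanislawa, Grzegorz, Oleg.
Stanislawa is living and takes 1/15.
Grzegorz is living and takes 1/15.
Oleg is living and takes 1/15.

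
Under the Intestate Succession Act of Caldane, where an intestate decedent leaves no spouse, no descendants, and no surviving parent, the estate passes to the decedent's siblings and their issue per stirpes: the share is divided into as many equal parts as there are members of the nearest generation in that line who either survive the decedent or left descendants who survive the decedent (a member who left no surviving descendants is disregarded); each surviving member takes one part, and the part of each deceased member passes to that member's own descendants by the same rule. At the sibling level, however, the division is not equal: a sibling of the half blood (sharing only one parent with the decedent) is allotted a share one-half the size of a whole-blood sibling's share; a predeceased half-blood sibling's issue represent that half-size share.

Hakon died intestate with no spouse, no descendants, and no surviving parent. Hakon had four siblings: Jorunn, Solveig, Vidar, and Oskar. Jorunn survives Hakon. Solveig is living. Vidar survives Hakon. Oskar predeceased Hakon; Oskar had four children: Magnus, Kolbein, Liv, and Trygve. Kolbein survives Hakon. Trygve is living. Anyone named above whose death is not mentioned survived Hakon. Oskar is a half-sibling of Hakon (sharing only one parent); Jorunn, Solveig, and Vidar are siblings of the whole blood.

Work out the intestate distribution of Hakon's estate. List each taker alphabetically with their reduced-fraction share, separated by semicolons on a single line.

No spouse, descendants, or parent survives, so the estate passes to Hakon's siblings per stirpes.
Half-blood siblings count for one-half the weight of whole-blood siblings at the initial division.
Dividing 1 in proportion to weights (total weight 7/2): Jorunn (weight 1) → 2/7; Solveig (weight 1) → 2/7; Vidar (weight 1) → 2/7; Oskar (weight 1/2) → 1/7.
Jorunn is living and takes 2/7.
Solveig is living and takes 2/7.
Vidar is living and takes 2/7.
Oskar predeceased; the 1/7 allotted to Oskar's branch passes to Oskar's issue by representation.
The 1/7 is divided into 4 equal shares of 1/28 among Magnus, Kolbein, Liv, Trygve.
Magnus is living and takes 1/28.
Kolbein is living and takes 1/28.
Liv is living and takes 1/28.
Trygve is living and takes 1/28.

Jorunn 2/7; Kolbein 1/28; Liv 1/28; Magnus 1/28; Solveig 2/7; Trygve 1/28; Vidar 2/7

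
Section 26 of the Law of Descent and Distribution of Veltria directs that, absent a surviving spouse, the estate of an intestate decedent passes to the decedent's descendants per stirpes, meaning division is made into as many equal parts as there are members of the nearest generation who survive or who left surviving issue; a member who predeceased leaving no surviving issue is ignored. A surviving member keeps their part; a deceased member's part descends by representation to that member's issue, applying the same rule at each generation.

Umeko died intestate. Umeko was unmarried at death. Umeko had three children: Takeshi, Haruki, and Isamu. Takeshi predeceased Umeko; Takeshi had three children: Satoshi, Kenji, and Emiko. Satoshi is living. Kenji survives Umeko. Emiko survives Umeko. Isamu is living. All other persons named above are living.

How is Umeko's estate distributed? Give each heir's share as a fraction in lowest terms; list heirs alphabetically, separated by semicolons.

There is no surviving spouse, so the entire estate passes to Umeko's descendants per stirpes.
The estate is divided into 3 equal shares of 1/3 among Takeshi, Haruki, Isamu.
Takeshi predeceased; the 1/3 allotted to Takeshi's branch passes to Takeshi's issue by representation.
The 1/3 is divided into 3 equal shares of 1/9 among Satoshi, Kenji, Emiko.
Satoshi is living and takes 1/9.
Kenji is living and takes 1/9.
Emiko is living and takes 1/9.
Haruki is living and takes 1/3.
Isamu is living and takes 1/3.

Emiko 1/9; Haruki 1/3; Isamu 1/3; Kenji 1/9; Satoshi 1/9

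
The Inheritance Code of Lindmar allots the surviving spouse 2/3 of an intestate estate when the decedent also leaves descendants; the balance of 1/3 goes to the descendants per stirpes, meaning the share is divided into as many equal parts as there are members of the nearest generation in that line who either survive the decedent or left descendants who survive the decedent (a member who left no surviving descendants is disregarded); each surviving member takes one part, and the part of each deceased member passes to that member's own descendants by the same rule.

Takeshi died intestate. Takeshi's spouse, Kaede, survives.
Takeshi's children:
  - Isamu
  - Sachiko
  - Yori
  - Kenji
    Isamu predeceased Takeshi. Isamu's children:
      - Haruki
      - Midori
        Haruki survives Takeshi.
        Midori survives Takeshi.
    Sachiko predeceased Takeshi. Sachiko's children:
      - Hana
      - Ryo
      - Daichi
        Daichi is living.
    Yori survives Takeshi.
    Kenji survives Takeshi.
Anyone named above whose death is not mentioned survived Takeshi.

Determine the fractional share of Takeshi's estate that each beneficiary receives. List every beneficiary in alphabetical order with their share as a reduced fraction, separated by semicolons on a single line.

Daichi 1/36; Hana 1/36; Haruki 1/24; Kaede 2/3; Kenji 1/12; Midori 1/24; Ryo 1/36; Yori 1/12

Kaede, as surviving spouse, takes 2/3.
The remaining 1/3 passes to Takeshi's descendants per stirpes.
The 1/3 is divided into 4 equal shares of 1/12 among Isamu, Sachiko, Yori, Kenji.
Isamu predeceased; the 1/12 allotted to Isamu's branch passes to Isamu's issue by representation.
The 1/12 is divided into 2 equal shares of 1/24 among Haruki, Midori.
Haruki is living and takes 1/24.
Midori is living and takes 1/24.
Sachiko predeceased; the 1/12 allotted to Sachiko's branch passes to Sachiko's issue by representation.
The 1/12 is divided into 3 equal shares of 1/36 among Hana, Ryo, Daichi.
Hana is living and takes 1/36.
Ryo is living and takes 1/36.
Daichi is living and takes 1/36.
Yori is living and takes 1/12.
Kenji is living and takes 1/12.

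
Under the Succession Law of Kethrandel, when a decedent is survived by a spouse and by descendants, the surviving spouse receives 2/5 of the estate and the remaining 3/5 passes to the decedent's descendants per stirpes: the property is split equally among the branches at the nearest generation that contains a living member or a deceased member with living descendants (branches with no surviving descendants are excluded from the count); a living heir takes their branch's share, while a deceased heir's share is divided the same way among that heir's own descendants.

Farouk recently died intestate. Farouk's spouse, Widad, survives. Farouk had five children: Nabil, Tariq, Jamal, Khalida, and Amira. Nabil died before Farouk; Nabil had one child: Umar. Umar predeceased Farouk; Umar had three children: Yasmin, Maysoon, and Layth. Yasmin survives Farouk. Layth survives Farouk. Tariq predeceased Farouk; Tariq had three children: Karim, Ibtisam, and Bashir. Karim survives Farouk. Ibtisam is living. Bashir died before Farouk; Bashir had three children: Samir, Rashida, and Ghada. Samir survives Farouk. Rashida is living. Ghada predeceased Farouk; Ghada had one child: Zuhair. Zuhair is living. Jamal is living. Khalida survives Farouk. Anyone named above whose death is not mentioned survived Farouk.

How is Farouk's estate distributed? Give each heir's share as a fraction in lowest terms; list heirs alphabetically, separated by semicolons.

Widad, as surviving spouse, takes 2/5.
The remaining 3/5 passes to Farouk's descendants per stirpes.
The 3/5 is divided into 5 equal shares of 3/25 among Nabil, Tariq, Jamal, Khalida, Amira.
Nabil predeceased; the 3/25 allotted to Nabil's branch passes to Nabil's issue by representation.
Umar's line is the sole branch at this level, so the full 3/25 passes to Umar's issue by representation.
The 3/25 is divided into 3 equal shares of 1/25 among Yasmin, Maysoon, Layth.
Yasmin is living and takes 1/25.
Maysoon is living and takes 1/25.
Layth is living and takes 1/25.
Tariq predeceased; the 3/25 allotted to Tariq's branch passes to Tariq's issue by representation.
The 3/25 is divided into 3 equal shares of 1/25 among Karim, Ibtisam, Bashir.
Karim is living and takes 1/25.
Ibtisam is living and takes 1/25.
Bashir predeceased; the 1/25 allotted to Bashir's branch passes to Bashir's issue by representation.
The 1/25 is divided into 3 equal shares of 1/75 among Samir, Rashida, Ghada.
Samir is living and takes 1/75.
Rashida is living and takes 1/75.
Ghada predeceased; the 1/75 allotted to Ghada's branch passes to Ghada's issue by representation.
Zuhair is the sole taker at this level and receives the full 1/75.
Jamal is living and takes 3/25.
Khalida is living and takes 3/25.
Amira is living and takes 3/25.

Amira 3/25; Ibtisam 1/25; Jamal 3/25; Karim 1/25; Khalida 3/25; Layth 1/25; Maysoon 1/25; Rashida 1/75; Samir 1/75; Widad 2/5; Yasmin 1/25; Zuhair 1/75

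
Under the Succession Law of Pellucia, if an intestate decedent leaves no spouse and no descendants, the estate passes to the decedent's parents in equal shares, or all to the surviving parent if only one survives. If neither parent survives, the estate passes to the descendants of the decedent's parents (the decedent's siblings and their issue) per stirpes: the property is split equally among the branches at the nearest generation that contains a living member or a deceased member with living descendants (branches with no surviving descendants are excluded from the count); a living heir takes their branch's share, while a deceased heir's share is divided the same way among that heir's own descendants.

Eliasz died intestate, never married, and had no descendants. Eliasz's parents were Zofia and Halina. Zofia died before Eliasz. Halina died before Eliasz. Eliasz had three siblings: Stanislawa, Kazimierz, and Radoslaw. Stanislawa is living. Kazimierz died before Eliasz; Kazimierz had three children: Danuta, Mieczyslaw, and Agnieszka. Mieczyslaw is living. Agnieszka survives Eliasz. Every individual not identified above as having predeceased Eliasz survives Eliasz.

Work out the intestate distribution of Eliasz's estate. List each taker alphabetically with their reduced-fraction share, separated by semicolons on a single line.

Agnieszka 1/9; Danuta 1/9; Mieczyslaw 1/9; Radoslaw 1/3; Stanislawa 1/3

Neither parent survives and there are no descendants, so the estate passes to Eliasz's siblings and their issue per stirpes.
The estate is divided into 3 equal shares of 1/3 among Stanislawa, Kazimierz, Radoslaw.
Stanislawa is living and takes 1/3.
Kazimierz predeceased; the 1/3 allotted to Kazimierz's branch passes to Kazimierz's issue by representation.
The 1/3 is divided into 3 equal shares of 1/9 among Danuta, Mieczyslaw, Agnieszka.
Danuta is living and takes 1/9.
Mieczyslaw is living and takes 1/9.
Agnieszka is living and takes 1/9.
Radoslaw is living and takes 1/3.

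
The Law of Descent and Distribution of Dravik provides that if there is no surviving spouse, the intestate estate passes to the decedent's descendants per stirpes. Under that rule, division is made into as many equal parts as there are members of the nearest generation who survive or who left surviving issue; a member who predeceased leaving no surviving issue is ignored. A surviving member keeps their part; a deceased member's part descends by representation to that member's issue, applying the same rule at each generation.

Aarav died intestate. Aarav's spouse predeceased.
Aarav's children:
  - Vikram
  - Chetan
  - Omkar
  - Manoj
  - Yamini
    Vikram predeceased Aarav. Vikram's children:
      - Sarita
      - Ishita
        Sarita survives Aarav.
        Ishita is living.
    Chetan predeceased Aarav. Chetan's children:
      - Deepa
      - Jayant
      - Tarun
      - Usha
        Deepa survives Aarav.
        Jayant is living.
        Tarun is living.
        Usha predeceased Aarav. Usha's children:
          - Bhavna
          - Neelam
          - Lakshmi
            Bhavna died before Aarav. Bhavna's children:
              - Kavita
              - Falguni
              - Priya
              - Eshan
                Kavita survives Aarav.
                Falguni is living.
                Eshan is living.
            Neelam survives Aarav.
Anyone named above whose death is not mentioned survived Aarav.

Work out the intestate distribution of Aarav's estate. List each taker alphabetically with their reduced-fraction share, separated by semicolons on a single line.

There is no surviving spouse, so the entire estate passes to Aarav's descendants per stirpes.
The estate is divided into 5 equal shares of 1/5 among Vikram, Chetan, Omkar, Manoj, Yamini.
Vikram predeceased; the 1/5 allotted to Vikram's branch passes to Vikram's issue by representation.
The 1/5 is divided into 2 equal shares of 1/10 among Sarita, Ishita.
Sarita is living and takes 1/10.
Ishita is living and takes 1/10.
Chetan predeceased; the 1/5 allotted to Chetan's branch passes to Chetan's issue by representation.
The 1/5 is divided into 4 equal shares of 1/20 among Deepa, Jayant, Tarun, Usha.
Deepa is living and takes 1/20.
Jayant is living and takes 1/20.
Tarun is living and takes 1/20.
Usha predeceased; the 1/20 allotted to Usha's branch passes to Usha's issue by representation.
The 1/20 is divided into 3 equal shares of 1/60 among Bhavna, Neelam, Lakshmi.
Bhavna predeceased; the 1/60 allotted to Bhavna's branch passes to Bhavna's issue by representation.
The 1/60 is divided into 4 equal shares of 1/240 among Kavita, Falguni, Priya, Eshan.
Kavita is living and takes 1/240.
Falguni is living and takes 1/240.
Priya is living and takes 1/240.
Eshan is living and takes 1/240.
Neelam is living and takes 1/60.
Lakshmi is living and takes 1/60.
Omkar is living and takes 1/5.
Manoj is living and takes 1/5.
Yamini is living and takes 1/5.

Deepa 1/20; Eshan 1/240; Falguni 1/240; Ishita 1/10; Jayant 1/20; Kavita 1/240; Lakshmi 1/60; Manoj 1/5; Neelam 1/60; Omkar 1/5; Priya 1/240; Sarita 1/10; Tarun 1/20; Yamini 1/5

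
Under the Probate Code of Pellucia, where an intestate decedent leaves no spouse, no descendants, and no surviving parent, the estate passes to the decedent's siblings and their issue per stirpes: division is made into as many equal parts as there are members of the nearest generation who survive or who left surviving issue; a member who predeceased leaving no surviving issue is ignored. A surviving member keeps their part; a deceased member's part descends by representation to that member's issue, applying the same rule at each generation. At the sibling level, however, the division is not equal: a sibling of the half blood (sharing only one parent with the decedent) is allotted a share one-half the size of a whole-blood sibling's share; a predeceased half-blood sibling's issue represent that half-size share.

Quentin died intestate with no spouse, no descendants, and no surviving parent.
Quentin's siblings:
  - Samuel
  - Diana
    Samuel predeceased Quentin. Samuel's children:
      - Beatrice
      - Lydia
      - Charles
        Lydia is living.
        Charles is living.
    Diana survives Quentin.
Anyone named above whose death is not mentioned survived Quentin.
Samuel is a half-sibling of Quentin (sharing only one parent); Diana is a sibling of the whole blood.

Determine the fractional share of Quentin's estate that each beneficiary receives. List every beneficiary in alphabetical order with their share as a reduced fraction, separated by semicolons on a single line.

Beatrice 1/9; Charles 1/9; Diana 2/3; Lydia 1/9

No spouse, descendants, or parent survives, so the estate passes to Quentin's siblings per stirpes.
Half-blood siblings count for one-half the weight of whole-blood siblings at the initial division.
Dividing 1 in proportion to weights (total weight 3/2): Samuel (weight 1/2) → 1/3; Diana (weight 1) → 2/3.
Samuel predeceased; the 1/3 allotted to Samuel's branch passes to Samuel's issue by representation.
The 1/3 is divided into 3 equal shares of 1/9 among Beatrice, Lydia, Charles.
Beatrice is living and takes 1/9.
Lydia is living and takes 1/9.
Charles is living and takes 1/9.
Diana is living and takes 2/3.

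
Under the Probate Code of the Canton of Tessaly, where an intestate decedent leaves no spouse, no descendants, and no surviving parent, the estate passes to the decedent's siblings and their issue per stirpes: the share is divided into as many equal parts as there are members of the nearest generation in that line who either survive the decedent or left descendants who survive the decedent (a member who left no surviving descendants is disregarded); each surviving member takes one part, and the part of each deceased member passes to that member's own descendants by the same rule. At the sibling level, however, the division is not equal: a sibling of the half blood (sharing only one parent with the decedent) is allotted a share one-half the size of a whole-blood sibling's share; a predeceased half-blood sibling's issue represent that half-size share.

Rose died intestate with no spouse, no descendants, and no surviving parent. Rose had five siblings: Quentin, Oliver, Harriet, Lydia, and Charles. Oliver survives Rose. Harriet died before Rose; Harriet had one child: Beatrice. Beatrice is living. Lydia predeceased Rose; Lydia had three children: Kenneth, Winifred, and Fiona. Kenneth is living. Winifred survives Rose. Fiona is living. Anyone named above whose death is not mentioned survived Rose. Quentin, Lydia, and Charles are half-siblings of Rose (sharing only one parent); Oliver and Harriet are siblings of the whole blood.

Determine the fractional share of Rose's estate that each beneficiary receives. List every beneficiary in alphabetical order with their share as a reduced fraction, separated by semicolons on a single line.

No spouse, descendants, or parent survives, so the estate passes to Rose's siblings per stirpes.
Half-blood siblings count for one-half the weight of whole-blood siblings at the initial division.
Dividing 1 in proportion to weights (total weight 7/2): Quentin (weight 1/2) → 1/7; Oliver (weight 1) → 2/7; Harriet (weight 1) → 2/7; Lydia (weight 1/2) → 1/7; Charles (weight 1/2) → 1/7.
Quentin is living and takes 1/7.
Oliver is living and takes 2/7.
Harriet predeceased; the 2/7 allotted to Harriet's branch passes to Harriet's issue by representation.
Beatrice is the sole taker at this level and receives the full 2/7.
Lydia predeceased; the 1/7 allotted to Lydia's branch passes to Lydia's issue by representation.
The 1/7 is divided into 3 equal shares of 1/21 among Kenneth, Winifred, Fiona.
Kenneth is living and takes 1/21.
Winifred is living and takes 1/21.
Fiona is living and takes 1/21.
Charles is living and takes 1/7.

Beatrice 2/7; Charles 1/7; Fiona 1/21; Kenneth 1/21; Oliver 2/7; Quentin 1/7; Winifred 1/21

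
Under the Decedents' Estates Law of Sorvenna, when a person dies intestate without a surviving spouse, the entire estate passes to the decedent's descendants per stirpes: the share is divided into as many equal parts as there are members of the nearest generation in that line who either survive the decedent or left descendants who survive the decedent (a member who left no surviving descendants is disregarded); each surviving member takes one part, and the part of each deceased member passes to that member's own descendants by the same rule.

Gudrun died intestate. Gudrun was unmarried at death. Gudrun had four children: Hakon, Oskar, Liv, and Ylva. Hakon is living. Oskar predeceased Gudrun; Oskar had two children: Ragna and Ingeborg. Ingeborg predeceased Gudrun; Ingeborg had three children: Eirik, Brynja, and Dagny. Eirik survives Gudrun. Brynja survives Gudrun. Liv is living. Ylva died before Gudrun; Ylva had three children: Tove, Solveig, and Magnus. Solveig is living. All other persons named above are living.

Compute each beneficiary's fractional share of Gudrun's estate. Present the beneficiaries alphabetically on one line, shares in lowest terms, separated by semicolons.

There is no surviving spouse, so the entire estate passes to Gudrun's descendants per stirpes.
The estate is divided into 4 equal shares of 1/4 among Hakon, Oskar, Liv, Ylva.
Hakon is living and takes 1/4.
Oskar predeceased; the 1/4 allotted to Oskar's branch passes to Oskar's issue by representation.
The 1/4 is divided into 2 equal shares of 1/8 among Ragna, Ingeborg.
Ragna is living and takes 1/8.
Ingeborg predeceased; the 1/8 allotted to Ingeborg's branch passes to Ingeborg's issue by representation.
The 1/8 is divided into 3 equal shares of 1/24 among Eirik, Brynja, Dagny.
Eirik is living and takes 1/24.
Brynja is living and takes 1/24.
Dagny is living and takes 1/24.
Liv is living and takes 1/4.
Ylva predeceased; the 1/4 allotted to Ylva's branch passes to Ylva's issue by representation.
The 1/4 is divided into 3 equal shares of 1/12 among Tove, Solveig, Magnus.
Tove is living and takes 1/12.
Solveig is living and takes 1/12.
Magnus is living and takes 1/12.

Brynja 1/24; Dagny 1/24; Eirik 1/24; Hakon 1/4; Liv 1/4; Magnus 1/12; Ragna 1/8; Solveig 1/12; Tove 1/12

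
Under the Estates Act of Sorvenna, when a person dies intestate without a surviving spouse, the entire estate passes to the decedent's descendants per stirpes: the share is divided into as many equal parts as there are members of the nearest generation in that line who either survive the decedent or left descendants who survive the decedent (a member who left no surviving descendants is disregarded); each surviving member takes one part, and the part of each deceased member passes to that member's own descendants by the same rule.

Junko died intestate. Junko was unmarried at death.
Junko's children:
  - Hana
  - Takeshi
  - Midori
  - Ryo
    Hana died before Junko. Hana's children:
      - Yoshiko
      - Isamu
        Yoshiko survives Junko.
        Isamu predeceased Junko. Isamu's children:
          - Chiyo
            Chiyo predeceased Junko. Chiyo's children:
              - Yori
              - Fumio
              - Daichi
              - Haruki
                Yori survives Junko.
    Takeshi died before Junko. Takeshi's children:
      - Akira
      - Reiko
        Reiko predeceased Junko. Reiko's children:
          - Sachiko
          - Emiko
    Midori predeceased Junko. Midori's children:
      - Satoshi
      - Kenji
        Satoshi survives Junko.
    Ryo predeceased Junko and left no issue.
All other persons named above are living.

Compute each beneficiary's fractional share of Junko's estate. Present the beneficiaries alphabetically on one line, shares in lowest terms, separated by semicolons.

There is no surviving spouse, so the entire estate passes to Junko's descendants per stirpes.
Ryo left no surviving issue, so that branch lapses and is disregarded.
The estate is divided into 3 equal shares of 1/3 among Hana, Takeshi, Midori.
Hana predeceased; the 1/3 allotted to Hana's branch passes to Hana's issue by representation.
The 1/3 is divided into 2 equal shares of 1/6 among Yoshiko, Isamu.
Yoshiko is living and takes 1/6.
Isamu predeceased; the 1/6 allotted to Isamu's branch passes to Isamu's issue by representation.
Chiyo's line is the sole branch at this level, so the full 1/6 passes to Chiyo's issue by representation.
The 1/6 is divided into 4 equal shares of 1/24 among Yori, Fumio, Daichi, Haruki.
Yori is living and takes 1/24.
Fumio is living and takes 1/24.
Daichi is living and takes 1/24.
Haruki is living and takes 1/24.
Takeshi predeceased; the 1/3 allotted to Takeshi's branch passes to Takeshi's issue by representation.
The 1/3 is divided into 2 equal shares of 1/6 among Akira, Reiko.
Akira is living and takes 1/6.
Reiko predeceased; the 1/6 allotted to Reiko's branch passes to Reiko's issue by representation.
The 1/6 is divided into 2 equal shares of 1/12 among Sachiko, Emiko.
Sachiko is living and takes 1/12.
Emiko is living and takes 1/12.
Midori predeceased; the 1/3 allotted to Midori's branch passes to Midori's issue by representation.
The 1/3 is divided into 2 equal shares of 1/6 among Satoshi, Kenji.
Satoshi is living and takes 1/6.
Kenji is living and takes 1/6.

Akira 1/6; Daichi 1/24; Emiko 1/12; Fumio 1/24; Haruki 1/24; Kenji 1/6; Sachiko 1/12; Satoshi 1/6; Yori 1/24; Yoshiko 1/6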